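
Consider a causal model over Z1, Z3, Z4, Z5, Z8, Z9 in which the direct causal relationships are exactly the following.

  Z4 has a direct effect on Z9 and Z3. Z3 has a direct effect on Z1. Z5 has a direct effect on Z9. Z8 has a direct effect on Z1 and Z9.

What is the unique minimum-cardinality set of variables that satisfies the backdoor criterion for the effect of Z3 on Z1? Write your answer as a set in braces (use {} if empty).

Variables eligible for adjustment (non-descendants of Z3, excluding Z3 and Z1): {Z4, Z5, Z8, Z9}.
Backdoor paths from Z3 to Z1:
  P1: Z3 <- Z4 -> Z9 <- Z8 -> Z1
Each backdoor path contains an unconditioned collider, so every path is already blocked with the empty conditioning set:
  P1: blocked at collider Z9 (neither it nor any descendant is in the conditioning set).
The empty set is therefore the unique smallest valid set.

{}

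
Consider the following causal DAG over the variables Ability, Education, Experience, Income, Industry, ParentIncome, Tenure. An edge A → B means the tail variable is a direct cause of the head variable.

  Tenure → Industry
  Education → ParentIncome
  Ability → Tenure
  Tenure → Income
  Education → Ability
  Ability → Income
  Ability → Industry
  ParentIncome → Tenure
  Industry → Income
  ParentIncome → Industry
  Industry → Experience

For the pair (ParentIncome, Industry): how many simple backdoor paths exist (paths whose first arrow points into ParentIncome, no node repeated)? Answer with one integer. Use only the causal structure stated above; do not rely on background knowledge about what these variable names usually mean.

5

A backdoor path from ParentIncome to Industry is any simple undirected path whose first edge points into ParentIncome (i.e. leaves ParentIncome via a parent).
Parents of ParentIncome: {Education}.
Enumerating:
  P1: ParentIncome <- Education -> Ability -> Tenure -> Industry
  P2: ParentIncome <- Education -> Ability -> Tenure -> Income <- Industry
  P3: ParentIncome <- Education -> Ability -> Industry
  P4: ParentIncome <- Education -> Ability -> Income <- Tenure -> Industry
  P5: ParentIncome <- Education -> Ability -> Income <- Industry
That exhausts the simple backdoor paths. Count: 5.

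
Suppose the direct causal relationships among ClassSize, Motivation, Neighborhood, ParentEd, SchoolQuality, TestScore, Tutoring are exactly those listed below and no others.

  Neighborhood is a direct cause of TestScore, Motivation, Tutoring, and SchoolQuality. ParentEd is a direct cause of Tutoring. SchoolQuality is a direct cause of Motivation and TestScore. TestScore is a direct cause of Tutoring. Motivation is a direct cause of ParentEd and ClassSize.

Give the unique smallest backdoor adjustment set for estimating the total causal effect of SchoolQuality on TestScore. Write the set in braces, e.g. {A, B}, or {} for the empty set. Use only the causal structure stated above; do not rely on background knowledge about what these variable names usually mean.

Variables eligible for adjustment (non-descendants of SchoolQuality, excluding SchoolQuality and TestScore): {Neighborhood}.
Backdoor paths from SchoolQuality to TestScore:
  P1: SchoolQuality <- Neighborhood -> Motivation -> ParentEd -> Tutoring <- TestScore
  P2: SchoolQuality <- Neighborhood -> TestScore
  P3: SchoolQuality <- Neighborhood -> Tutoring <- TestScore
The empty set is not sufficient: P2 (SchoolQuality <- Neighborhood -> TestScore) has no collider blocking it and no conditioned non-collider, so it is open.
Try {Neighborhood}:
  P1: blocked at fork node Neighborhood ∈ conditioning set.
  P2: blocked at fork node Neighborhood ∈ conditioning set.
  P3: blocked at fork node Neighborhood ∈ conditioning set.
{Neighborhood} contains no descendant of SchoolQuality and blocks every backdoor path.
{Neighborhood} is the unique smallest valid adjustment set.

{Neighborhood}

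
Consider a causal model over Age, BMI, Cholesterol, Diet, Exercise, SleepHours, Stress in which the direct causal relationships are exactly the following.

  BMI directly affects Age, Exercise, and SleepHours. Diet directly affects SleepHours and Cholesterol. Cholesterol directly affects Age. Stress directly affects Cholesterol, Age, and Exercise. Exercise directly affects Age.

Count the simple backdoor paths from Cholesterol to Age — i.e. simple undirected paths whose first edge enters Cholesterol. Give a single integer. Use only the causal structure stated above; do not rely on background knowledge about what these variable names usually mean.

6

A backdoor path from Cholesterol to Age is any simple undirected path whose first edge points into Cholesterol (i.e. leaves Cholesterol via a parent).
Parents of Cholesterol: {Diet, Stress}.
Enumerating:
  P1: Cholesterol <- Diet -> SleepHours <- BMI -> Exercise <- Stress -> Age
  P2: Cholesterol <- Diet -> SleepHours <- BMI -> Exercise -> Age
  P3: Cholesterol <- Diet -> SleepHours <- BMI -> Age
  P4: Cholesterol <- Stress -> Exercise <- BMI -> Age
  P5: Cholesterol <- Stress -> Exercise -> Age
  P6: Cholesterol <- Stress -> Age
That exhausts the simple backdoor paths. Count: 6.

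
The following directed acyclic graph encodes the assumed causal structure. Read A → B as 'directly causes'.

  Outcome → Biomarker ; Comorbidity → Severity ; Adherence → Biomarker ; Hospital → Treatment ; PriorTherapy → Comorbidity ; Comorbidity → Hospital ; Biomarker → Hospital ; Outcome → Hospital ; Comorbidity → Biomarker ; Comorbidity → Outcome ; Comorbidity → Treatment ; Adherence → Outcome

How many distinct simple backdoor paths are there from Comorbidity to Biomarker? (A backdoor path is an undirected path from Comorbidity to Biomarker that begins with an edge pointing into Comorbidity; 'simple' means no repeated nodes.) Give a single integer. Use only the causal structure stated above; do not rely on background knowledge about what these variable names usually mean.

0

A backdoor path from Comorbidity to Biomarker is any simple undirected path whose first edge points into Comorbidity (i.e. leaves Comorbidity via a parent).
Parents of Comorbidity: {PriorTherapy}.
No simple path from any parent of Comorbidity reaches Biomarker without revisiting Comorbidity, so there are no backdoor paths.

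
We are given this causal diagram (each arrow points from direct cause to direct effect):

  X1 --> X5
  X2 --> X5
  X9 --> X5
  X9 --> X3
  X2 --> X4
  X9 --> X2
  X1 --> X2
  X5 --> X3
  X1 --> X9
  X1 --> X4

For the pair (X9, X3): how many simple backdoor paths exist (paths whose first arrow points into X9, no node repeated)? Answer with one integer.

A backdoor path from X9 to X3 is any simple undirected path whose first edge points into X9 (i.e. leaves X9 via a parent).
Parents of X9: {X1}.
Enumerating:
  P1: X9 <- X1 -> X2 -> X5 -> X3
  P2: X9 <- X1 -> X5 -> X3
  P3: X9 <- X1 -> X4 <- X2 -> X5 -> X3
That exhausts the simple backdoor paths. Count: 3.

3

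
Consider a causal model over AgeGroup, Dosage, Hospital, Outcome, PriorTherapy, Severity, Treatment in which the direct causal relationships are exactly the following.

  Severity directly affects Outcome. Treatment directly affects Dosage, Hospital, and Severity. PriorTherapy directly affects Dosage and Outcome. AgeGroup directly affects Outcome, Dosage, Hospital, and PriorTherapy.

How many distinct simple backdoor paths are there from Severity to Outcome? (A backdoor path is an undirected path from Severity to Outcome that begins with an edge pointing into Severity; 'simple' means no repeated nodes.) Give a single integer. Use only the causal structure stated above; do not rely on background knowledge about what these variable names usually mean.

7

A backdoor path from Severity to Outcome is any simple undirected path whose first edge points into Severity (i.e. leaves Severity via a parent).
Parents of Severity: {Treatment}.
Enumerating:
  P1: Severity <- Treatment -> Hospital <- AgeGroup -> PriorTherapy -> Outcome
  P2: Severity <- Treatment -> Hospital <- AgeGroup -> Outcome
  P3: Severity <- Treatment -> Hospital <- AgeGroup -> Dosage <- PriorTherapy -> Outcome
  P4: Severity <- Treatment -> Dosage <- AgeGroup -> PriorTherapy -> Outcome
  P5: Severity <- Treatment -> Dosage <- AgeGroup -> Outcome
  P6: Severity <- Treatment -> Dosage <- PriorTherapy <- AgeGroup -> Outcome
  P7: Severity <- Treatment -> Dosage <- PriorTherapy -> Outcome
That exhausts the simple backdoor paths. Count: 7.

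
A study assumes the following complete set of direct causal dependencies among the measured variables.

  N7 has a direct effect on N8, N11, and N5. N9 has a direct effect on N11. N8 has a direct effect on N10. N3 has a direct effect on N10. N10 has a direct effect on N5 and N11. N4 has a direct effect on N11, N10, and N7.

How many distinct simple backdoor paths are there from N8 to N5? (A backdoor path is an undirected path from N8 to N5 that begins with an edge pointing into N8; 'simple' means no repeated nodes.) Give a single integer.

5

A backdoor path from N8 to N5 is any simple undirected path whose first edge points into N8 (i.e. leaves N8 via a parent).
Parents of N8: {N7}.
Enumerating:
  P1: N8 <- N7 <- N4 -> N10 -> N5
  P2: N8 <- N7 <- N4 -> N11 <- N10 -> N5
  P3: N8 <- N7 -> N11 <- N4 -> N10 -> N5
  P4: N8 <- N7 -> N11 <- N10 -> N5
  P5: N8 <- N7 -> N5
That exhausts the simple backdoor paths. Count: 5.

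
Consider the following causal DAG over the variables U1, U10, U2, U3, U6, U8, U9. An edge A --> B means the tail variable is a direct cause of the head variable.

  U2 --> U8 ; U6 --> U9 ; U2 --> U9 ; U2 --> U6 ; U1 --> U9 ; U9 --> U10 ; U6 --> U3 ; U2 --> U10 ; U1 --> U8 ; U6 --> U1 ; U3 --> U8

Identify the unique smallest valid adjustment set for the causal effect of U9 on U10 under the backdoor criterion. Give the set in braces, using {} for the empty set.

{U2}

Variables eligible for adjustment (non-descendants of U9, excluding U9 and U10): {U1, U2, U3, U6, U8}.
Backdoor paths from U9 to U10:
  P1: U9 <- U2 -> U10
  P2: U9 <- U6 <- U2 -> U10
  P3: U9 <- U6 -> U3 -> U8 <- U2 -> U10
  P4: U9 <- U6 -> U1 -> U8 <- U2 -> U10
  P5: U9 <- U1 <- U6 <- U2 -> U10
  P6: U9 <- U1 <- U6 -> U3 -> U8 <- U2 -> U10
  P7: U9 <- U1 -> U8 <- U2 -> U10
  P8: U9 <- U1 -> U8 <- U3 <- U6 <- U2 -> U10
The empty set is not sufficient: P1 (U9 <- U2 -> U10) has no collider blocking it and no conditioned non-collider, so it is open.
Try {U2}:
  P1: blocked at fork node U2 ∈ conditioning set.
  P2: blocked at fork node U2 ∈ conditioning set.
  P3: blocked at collider U8 (neither it nor any descendant is in the conditioning set).
  P4: blocked at collider U8 (neither it nor any descendant is in the conditioning set).
  P5: blocked at fork node U2 ∈ conditioning set.
  P6: blocked at collider U8 (neither it nor any descendant is in the conditioning set).
  P7: blocked at collider U8 (neither it nor any descendant is in the conditioning set).
  P8: blocked at collider U8 (neither it nor any descendant is in the conditioning set).
{U2} contains no descendant of U9 and blocks every backdoor path.
No other singleton works — e.g. {U6} leaves P1 open — so {U2} is the unique smallest valid adjustment set.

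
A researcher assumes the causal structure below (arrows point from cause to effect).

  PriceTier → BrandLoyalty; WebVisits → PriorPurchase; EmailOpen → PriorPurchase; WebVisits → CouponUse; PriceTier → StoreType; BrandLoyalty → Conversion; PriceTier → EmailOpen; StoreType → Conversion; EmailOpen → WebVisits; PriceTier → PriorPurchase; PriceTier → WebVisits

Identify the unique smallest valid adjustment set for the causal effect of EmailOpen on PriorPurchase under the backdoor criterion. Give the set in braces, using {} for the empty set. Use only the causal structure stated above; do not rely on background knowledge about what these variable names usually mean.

{PriceTier}

Variables eligible for adjustment (non-descendants of EmailOpen, excluding EmailOpen and PriorPurchase): {BrandLoyalty, Conversion, PriceTier, StoreType}.
Backdoor paths from EmailOpen to PriorPurchase:
  P1: EmailOpen <- PriceTier -> WebVisits -> PriorPurchase
  P2: EmailOpen <- PriceTier -> PriorPurchase
The empty set is not sufficient: P1 (EmailOpen <- PriceTier -> WebVisits -> PriorPurchase) has no collider blocking it and no conditioned non-collider, so it is open.
Try {PriceTier}:
  P1: blocked at fork node PriceTier ∈ conditioning set.
  P2: blocked at fork node PriceTier ∈ conditioning set.
{PriceTier} contains no descendant of EmailOpen and blocks every backdoor path.
No other singleton works — e.g. {StoreType} leaves P1 open — so {PriceTier} is the unique smallest valid adjustment set.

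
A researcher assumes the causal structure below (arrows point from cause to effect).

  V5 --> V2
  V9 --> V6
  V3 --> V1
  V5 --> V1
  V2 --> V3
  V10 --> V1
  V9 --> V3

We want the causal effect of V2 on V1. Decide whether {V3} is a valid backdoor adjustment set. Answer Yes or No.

No

Backdoor paths from V2 to V1 (paths whose first edge points into V2):
  P1: V2 <- V5 -> V1
Condition 1 (no descendant of V2 in the set): FAILS — V3 is a descendant of V2.
Condition 2 (every backdoor path blocked by {V3}):
  P1: open — no interior node is in the conditioning set.
{V3} does not satisfy the backdoor criterion.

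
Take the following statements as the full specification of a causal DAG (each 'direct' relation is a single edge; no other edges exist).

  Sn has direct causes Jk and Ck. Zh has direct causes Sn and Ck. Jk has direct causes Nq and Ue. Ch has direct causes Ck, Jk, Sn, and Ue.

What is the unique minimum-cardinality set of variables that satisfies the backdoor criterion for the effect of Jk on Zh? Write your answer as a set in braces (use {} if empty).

Variables eligible for adjustment (non-descendants of Jk, excluding Jk and Zh): {Ck, Nq, Ue}.
Backdoor paths from Jk to Zh:
  P1: Jk <- Ue -> Ch <- Ck -> Sn -> Zh
  P2: Jk <- Ue -> Ch <- Ck -> Zh
  P3: Jk <- Ue -> Ch <- Sn <- Ck -> Zh
  P4: Jk <- Ue -> Ch <- Sn -> Zh
Each backdoor path contains an unconditioned collider, so every path is already blocked with the empty conditioning set:
  P1: blocked at collider Ch (neither it nor any descendant is in the conditioning set).
  P2: blocked at collider Ch (neither it nor any descendant is in the conditioning set).
  P3: blocked at collider Ch (neither it nor any descendant is in the conditioning set).
  P4: blocked at collider Ch (neither it nor any descendant is in the conditioning set).
The empty set is therefore the unique smallest valid set.

{}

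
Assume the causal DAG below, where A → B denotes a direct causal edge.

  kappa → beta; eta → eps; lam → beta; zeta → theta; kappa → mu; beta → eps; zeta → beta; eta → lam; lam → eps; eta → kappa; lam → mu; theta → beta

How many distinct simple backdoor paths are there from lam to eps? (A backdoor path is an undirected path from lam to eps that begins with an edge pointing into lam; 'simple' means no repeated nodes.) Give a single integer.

A backdoor path from lam to eps is any simple undirected path whose first edge points into lam (i.e. leaves lam via a parent).
Parents of lam: {eta}.
Enumerating:
  P1: lam <- eta -> kappa -> beta -> eps
  P2: lam <- eta -> eps
That exhausts the simple backdoor paths. Count: 2.

2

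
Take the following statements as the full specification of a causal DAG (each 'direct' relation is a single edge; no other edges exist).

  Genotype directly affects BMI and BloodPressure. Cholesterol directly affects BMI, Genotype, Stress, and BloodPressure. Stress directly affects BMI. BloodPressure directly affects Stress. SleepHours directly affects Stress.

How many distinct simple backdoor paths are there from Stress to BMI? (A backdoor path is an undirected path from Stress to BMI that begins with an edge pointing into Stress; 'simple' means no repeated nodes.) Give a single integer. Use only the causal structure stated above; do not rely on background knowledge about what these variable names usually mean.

A backdoor path from Stress to BMI is any simple undirected path whose first edge points into Stress (i.e. leaves Stress via a parent).
Parents of Stress: {BloodPressure, Cholesterol, SleepHours}.
Enumerating:
  P1: Stress <- Cholesterol -> Genotype -> BMI
  P2: Stress <- Cholesterol -> BloodPressure <- Genotype -> BMI
  P3: Stress <- Cholesterol -> BMI
  P4: Stress <- BloodPressure <- Cholesterol -> Genotype -> BMI
  P5: Stress <- BloodPressure <- Cholesterol -> BMI
  P6: Stress <- BloodPressure <- Genotype <- Cholesterol -> BMI
  P7: Stress <- BloodPressure <- Genotype -> BMI
That exhausts the simple backdoor paths. Count: 7.

7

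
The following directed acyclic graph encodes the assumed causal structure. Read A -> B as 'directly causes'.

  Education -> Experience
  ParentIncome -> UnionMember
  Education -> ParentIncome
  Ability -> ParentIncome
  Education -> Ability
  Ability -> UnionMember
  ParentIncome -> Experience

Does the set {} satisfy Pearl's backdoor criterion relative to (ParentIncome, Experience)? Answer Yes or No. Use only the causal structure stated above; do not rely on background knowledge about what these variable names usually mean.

Backdoor paths from ParentIncome to Experience (paths whose first edge points into ParentIncome):
  P1: ParentIncome <- Education -> Experience
  P2: ParentIncome <- Ability <- Education -> Experience
Condition 1 (no descendant of ParentIncome in the set): holds — descendants of ParentIncome are {Experience, UnionMember}; none are in {}.
Condition 2 (every backdoor path blocked by {}):
  P1: open — no interior node is in the conditioning set.
  P2: open — no interior node is in the conditioning set.
{} does not satisfy the backdoor criterion.

No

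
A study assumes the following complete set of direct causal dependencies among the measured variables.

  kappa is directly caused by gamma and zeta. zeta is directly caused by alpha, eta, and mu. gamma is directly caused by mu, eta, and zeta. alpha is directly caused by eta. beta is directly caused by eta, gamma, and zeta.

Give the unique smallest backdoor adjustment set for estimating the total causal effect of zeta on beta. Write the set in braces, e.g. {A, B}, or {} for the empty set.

Variables eligible for adjustment (non-descendants of zeta, excluding zeta and beta): {alpha, eta, mu}.
Backdoor paths from zeta to beta:
  P1: zeta <- eta -> gamma -> beta
  P2: zeta <- eta -> beta
  P3: zeta <- mu -> gamma <- eta -> beta
  P4: zeta <- mu -> gamma -> beta
  P5: zeta <- alpha <- eta -> gamma -> beta
  P6: zeta <- alpha <- eta -> beta
The empty set is not sufficient: P1 (zeta <- eta -> gamma -> beta) has no collider blocking it and no conditioned non-collider, so it is open.
Try {eta, mu}:
  P1: blocked at fork node eta ∈ conditioning set.
  P2: blocked at fork node eta ∈ conditioning set.
  P3: blocked at fork node mu ∈ conditioning set.
  P4: blocked at fork node mu ∈ conditioning set.
  P5: blocked at fork node eta ∈ conditioning set.
  P6: blocked at fork node eta ∈ conditioning set.
{eta, mu} contains no descendant of zeta and blocks every backdoor path.
Every element of {eta, mu} is needed (dropping eta leaves P1 open; dropping mu leaves P4 open), so no proper subset is valid.
Among all size-2 subsets of the eligible variables, only {eta, mu} blocks every backdoor path, so it is the unique smallest valid adjustment set.

{eta, mu}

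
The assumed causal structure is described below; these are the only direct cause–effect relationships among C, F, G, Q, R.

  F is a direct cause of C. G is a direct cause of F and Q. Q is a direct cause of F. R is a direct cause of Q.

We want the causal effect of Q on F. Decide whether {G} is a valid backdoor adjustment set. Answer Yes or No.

Yes

Backdoor paths from Q to F (paths whose first edge points into Q):
  P1: Q <- G -> F
Condition 1 (no descendant of Q in the set): holds — descendants of Q are {C, F}; none are in {G}.
Condition 2 (every backdoor path blocked by {G}):
  P1: blocked at fork node G ∈ conditioning set.
{G} satisfies the backdoor criterion.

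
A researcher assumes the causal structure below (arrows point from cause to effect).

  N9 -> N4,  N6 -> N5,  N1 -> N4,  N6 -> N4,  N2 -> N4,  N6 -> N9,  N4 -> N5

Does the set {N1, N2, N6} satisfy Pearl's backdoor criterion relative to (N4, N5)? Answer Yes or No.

Yes

Backdoor paths from N4 to N5 (paths whose first edge points into N4):
  P1: N4 <- N6 -> N5
  P2: N4 <- N9 <- N6 -> N5
Condition 1 (no descendant of N4 in the set): holds — descendants of N4 are {N5}; none are in {N1, N2, N6}.
Condition 2 (every backdoor path blocked by {N1, N2, N6}):
  P1: blocked at fork node N6 ∈ conditioning set.
  P2: blocked at fork node N6 ∈ conditioning set.
{N1, N2, N6} satisfies the backdoor criterion.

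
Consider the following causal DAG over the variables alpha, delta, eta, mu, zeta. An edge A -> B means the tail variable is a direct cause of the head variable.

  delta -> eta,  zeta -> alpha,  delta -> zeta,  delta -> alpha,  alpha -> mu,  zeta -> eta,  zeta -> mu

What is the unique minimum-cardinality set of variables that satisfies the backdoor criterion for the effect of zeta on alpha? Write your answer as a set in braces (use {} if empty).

{delta}

Variables eligible for adjustment (non-descendants of zeta, excluding zeta and alpha): {delta}.
Backdoor paths from zeta to alpha:
  P1: zeta <- delta -> alpha
The empty set is not sufficient: P1 (zeta <- delta -> alpha) has no collider blocking it and no conditioned non-collider, so it is open.
Try {delta}:
  P1: blocked at fork node delta ∈ conditioning set.
{delta} contains no descendant of zeta and blocks every backdoor path.
{delta} is the unique smallest valid adjustment set.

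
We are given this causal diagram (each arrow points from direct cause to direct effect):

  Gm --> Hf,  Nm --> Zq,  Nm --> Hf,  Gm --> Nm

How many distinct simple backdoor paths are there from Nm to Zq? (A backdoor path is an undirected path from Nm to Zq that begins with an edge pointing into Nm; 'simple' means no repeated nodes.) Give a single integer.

0

A backdoor path from Nm to Zq is any simple undirected path whose first edge points into Nm (i.e. leaves Nm via a parent).
Parents of Nm: {Gm}.
No simple path from any parent of Nm reaches Zq without revisiting Nm, so there are no backdoor paths.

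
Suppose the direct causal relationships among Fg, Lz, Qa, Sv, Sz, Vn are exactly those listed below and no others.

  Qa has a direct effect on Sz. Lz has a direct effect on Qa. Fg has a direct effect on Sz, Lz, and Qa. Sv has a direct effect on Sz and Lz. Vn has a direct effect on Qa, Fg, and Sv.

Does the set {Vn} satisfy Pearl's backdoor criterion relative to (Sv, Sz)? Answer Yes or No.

Backdoor paths from Sv to Sz (paths whose first edge points into Sv):
  P1: Sv <- Vn -> Fg -> Lz -> Qa -> Sz
  P2: Sv <- Vn -> Fg -> Qa -> Sz
  P3: Sv <- Vn -> Fg -> Sz
  P4: Sv <- Vn -> Qa <- Fg -> Sz
  P5: Sv <- Vn -> Qa <- Lz <- Fg -> Sz
  P6: Sv <- Vn -> Qa -> Sz
Condition 1 (no descendant of Sv in the set): holds — descendants of Sv are {Lz, Qa, Sz}; none are in {Vn}.
Condition 2 (every backdoor path blocked by {Vn}):
  P1: blocked at fork node Vn ∈ conditioning set.
  P2: blocked at fork node Vn ∈ conditioning set.
  P3: blocked at fork node Vn ∈ conditioning set.
  P4: blocked at fork node Vn ∈ conditioning set.
  P5: blocked at fork node Vn ∈ conditioning set.
  P6: blocked at fork node Vn ∈ conditioning set.
{Vn} satisfies the backdoor criterion.

Yes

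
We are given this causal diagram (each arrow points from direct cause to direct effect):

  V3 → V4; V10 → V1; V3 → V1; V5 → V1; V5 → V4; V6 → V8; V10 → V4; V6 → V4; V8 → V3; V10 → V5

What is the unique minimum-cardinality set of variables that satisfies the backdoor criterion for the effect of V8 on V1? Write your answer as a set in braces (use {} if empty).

Variables eligible for adjustment (non-descendants of V8, excluding V8 and V1): {V10, V5, V6}.
Backdoor paths from V8 to V1:
  P1: V8 <- V6 -> V4 <- V10 -> V5 -> V1
  P2: V8 <- V6 -> V4 <- V10 -> V1
  P3: V8 <- V6 -> V4 <- V3 -> V1
  P4: V8 <- V6 -> V4 <- V5 <- V10 -> V1
  P5: V8 <- V6 -> V4 <- V5 -> V1
Each backdoor path contains an unconditioned collider, so every path is already blocked with the empty conditioning set:
  P1: blocked at collider V4 (neither it nor any descendant is in the conditioning set).
  P2: blocked at collider V4 (neither it nor any descendant is in the conditioning set).
  P3: blocked at collider V4 (neither it nor any descendant is in the conditioning set).
  P4: blocked at collider V4 (neither it nor any descendant is in the conditioning set).
  P5: blocked at collider V4 (neither it nor any descendant is in the conditioning set).
The empty set is therefore the unique smallest valid set.

{}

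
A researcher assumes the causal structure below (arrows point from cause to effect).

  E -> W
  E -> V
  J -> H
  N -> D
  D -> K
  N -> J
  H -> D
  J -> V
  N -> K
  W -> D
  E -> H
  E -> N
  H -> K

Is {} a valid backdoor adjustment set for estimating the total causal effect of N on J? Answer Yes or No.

Backdoor paths from N to J (paths whose first edge points into N):
  P1: N <- E -> W -> D <- H <- J
  P2: N <- E -> W -> D -> K <- H <- J
  P3: N <- E -> H <- J
  P4: N <- E -> V <- J
Condition 1 (no descendant of N in the set): holds — descendants of N are {D, H, J, K, V}; none are in {}.
Condition 2 (every backdoor path blocked by {}):
  P1: blocked at collider D (neither it nor any descendant is in the conditioning set).
  P2: blocked at collider K (neither it nor any descendant is in the conditioning set).
  P3: blocked at collider H (neither it nor any descendant is in the conditioning set).
  P4: blocked at collider V (neither it nor any descendant is in the conditioning set).
{} satisfies the backdoor criterion.

Yes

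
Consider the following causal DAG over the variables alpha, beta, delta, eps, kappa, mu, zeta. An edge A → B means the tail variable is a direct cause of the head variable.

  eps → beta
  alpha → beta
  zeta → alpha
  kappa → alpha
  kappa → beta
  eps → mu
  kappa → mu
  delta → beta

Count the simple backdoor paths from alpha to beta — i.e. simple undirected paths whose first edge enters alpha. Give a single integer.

A backdoor path from alpha to beta is any simple undirected path whose first edge points into alpha (i.e. leaves alpha via a parent).
Parents of alpha: {kappa, zeta}.
Enumerating:
  P1: alpha <- kappa -> beta
  P2: alpha <- kappa -> mu <- eps -> beta
That exhausts the simple backdoor paths. Count: 2.

2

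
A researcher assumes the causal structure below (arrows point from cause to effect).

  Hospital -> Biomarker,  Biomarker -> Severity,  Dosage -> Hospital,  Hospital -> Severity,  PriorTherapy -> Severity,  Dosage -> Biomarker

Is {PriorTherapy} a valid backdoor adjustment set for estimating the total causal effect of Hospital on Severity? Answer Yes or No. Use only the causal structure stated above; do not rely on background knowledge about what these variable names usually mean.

No

Backdoor paths from Hospital to Severity (paths whose first edge points into Hospital):
  P1: Hospital <- Dosage -> Biomarker -> Severity
Condition 1 (no descendant of Hospital in the set): holds — descendants of Hospital are {Biomarker, Severity}; none are in {PriorTherapy}.
Condition 2 (every backdoor path blocked by {PriorTherapy}):
  P1: open — no interior node is in the conditioning set.
{PriorTherapy} does not satisfy the backdoor criterion.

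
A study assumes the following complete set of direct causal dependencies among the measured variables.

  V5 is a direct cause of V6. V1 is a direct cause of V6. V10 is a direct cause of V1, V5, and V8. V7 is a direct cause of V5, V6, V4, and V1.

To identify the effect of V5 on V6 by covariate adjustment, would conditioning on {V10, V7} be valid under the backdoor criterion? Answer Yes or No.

Backdoor paths from V5 to V6 (paths whose first edge points into V5):
  P1: V5 <- V10 -> V1 <- V7 -> V6
  P2: V5 <- V10 -> V1 -> V6
  P3: V5 <- V7 -> V1 -> V6
  P4: V5 <- V7 -> V6
Condition 1 (no descendant of V5 in the set): holds — descendants of V5 are {V6}; none are in {V10, V7}.
Condition 2 (every backdoor path blocked by {V10, V7}):
  P1: blocked at fork node V10 ∈ conditioning set.
  P2: blocked at fork node V10 ∈ conditioning set.
  P3: blocked at fork node V7 ∈ conditioning set.
  P4: blocked at fork node V7 ∈ conditioning set.
{V10, V7} satisfies the backdoor criterion.

Yes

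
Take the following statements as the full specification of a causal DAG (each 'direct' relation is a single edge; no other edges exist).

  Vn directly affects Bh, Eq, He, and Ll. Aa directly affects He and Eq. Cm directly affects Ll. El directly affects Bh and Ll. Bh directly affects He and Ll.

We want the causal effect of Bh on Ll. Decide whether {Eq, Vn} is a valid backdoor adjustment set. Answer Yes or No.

Backdoor paths from Bh to Ll (paths whose first edge points into Bh):
  P1: Bh <- El -> Ll
  P2: Bh <- Vn -> Ll
Condition 1 (no descendant of Bh in the set): holds — descendants of Bh are {He, Ll}; none are in {Eq, Vn}.
Condition 2 (every backdoor path blocked by {Eq, Vn}):
  P1: open — no interior node is in the conditioning set.
  P2: blocked at fork node Vn ∈ conditioning set.
{Eq, Vn} does not satisfy the backdoor criterion.

No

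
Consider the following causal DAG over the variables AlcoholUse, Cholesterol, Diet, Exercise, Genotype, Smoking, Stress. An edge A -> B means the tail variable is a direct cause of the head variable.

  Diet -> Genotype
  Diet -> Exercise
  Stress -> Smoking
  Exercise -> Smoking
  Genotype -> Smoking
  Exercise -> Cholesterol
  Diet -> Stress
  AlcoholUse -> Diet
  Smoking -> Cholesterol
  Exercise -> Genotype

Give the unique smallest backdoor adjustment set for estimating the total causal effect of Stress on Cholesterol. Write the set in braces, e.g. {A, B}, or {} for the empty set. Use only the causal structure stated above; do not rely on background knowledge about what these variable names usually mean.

{Diet}

Variables eligible for adjustment (non-descendants of Stress, excluding Stress and Cholesterol): {AlcoholUse, Diet, Exercise, Genotype}.
Backdoor paths from Stress to Cholesterol:
  P1: Stress <- Diet -> Exercise -> Genotype -> Smoking -> Cholesterol
  P2: Stress <- Diet -> Exercise -> Smoking -> Cholesterol
  P3: Stress <- Diet -> Exercise -> Cholesterol
  P4: Stress <- Diet -> Genotype <- Exercise -> Smoking -> Cholesterol
  P5: Stress <- Diet -> Genotype <- Exercise -> Cholesterol
  P6: Stress <- Diet -> Genotype -> Smoking <- Exercise -> Cholesterol
  P7: Stress <- Diet -> Genotype -> Smoking -> Cholesterol
The empty set is not sufficient: P1 (Stress <- Diet -> Exercise -> Genotype -> Smoking -> Cholesterol) has no collider blocking it and no conditioned non-collider, so it is open.
Try {Diet}:
  P1: blocked at fork node Diet ∈ conditioning set.
  P2: blocked at fork node Diet ∈ conditioning set.
  P3: blocked at fork node Diet ∈ conditioning set.
  P4: blocked at fork node Diet ∈ conditioning set.
  P5: blocked at fork node Diet ∈ conditioning set.
  P6: blocked at fork node Diet ∈ conditioning set.
  P7: blocked at fork node Diet ∈ conditioning set.
{Diet} contains no descendant of Stress and blocks every backdoor path.
No other singleton works — e.g. {AlcoholUse} leaves P1 open — so {Diet} is the unique smallest valid adjustment set.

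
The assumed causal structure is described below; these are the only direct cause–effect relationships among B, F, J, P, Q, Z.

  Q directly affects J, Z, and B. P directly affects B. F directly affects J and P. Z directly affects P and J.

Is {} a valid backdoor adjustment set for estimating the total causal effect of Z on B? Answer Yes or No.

Backdoor paths from Z to B (paths whose first edge points into Z):
  P1: Z <- Q -> B
  P2: Z <- Q -> J <- F -> P -> B
Condition 1 (no descendant of Z in the set): holds — descendants of Z are {B, J, P}; none are in {}.
Condition 2 (every backdoor path blocked by {}):
  P1: open — no interior node is in the conditioning set.
  P2: blocked at collider J (neither it nor any descendant is in the conditioning set).
{} does not satisfy the backdoor criterion.

No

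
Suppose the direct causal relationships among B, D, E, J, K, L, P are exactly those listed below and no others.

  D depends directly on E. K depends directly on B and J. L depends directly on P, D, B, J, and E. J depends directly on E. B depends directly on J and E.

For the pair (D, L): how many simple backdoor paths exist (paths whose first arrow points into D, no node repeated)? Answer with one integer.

7

A backdoor path from D to L is any simple undirected path whose first edge points into D (i.e. leaves D via a parent).
Parents of D: {E}.
Enumerating:
  P1: D <- E -> J -> B -> L
  P2: D <- E -> J -> K <- B -> L
  P3: D <- E -> J -> L
  P4: D <- E -> B <- J -> L
  P5: D <- E -> B -> K <- J -> L
  P6: D <- E -> B -> L
  P7: D <- E -> L
That exhausts the simple backdoor paths. Count: 7.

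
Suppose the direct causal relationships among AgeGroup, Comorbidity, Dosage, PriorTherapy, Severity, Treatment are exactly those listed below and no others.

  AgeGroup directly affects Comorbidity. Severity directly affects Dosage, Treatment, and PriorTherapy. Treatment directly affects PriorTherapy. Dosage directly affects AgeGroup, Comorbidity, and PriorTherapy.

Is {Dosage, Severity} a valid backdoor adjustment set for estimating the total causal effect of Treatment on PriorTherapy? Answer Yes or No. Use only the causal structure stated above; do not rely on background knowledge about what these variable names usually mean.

Backdoor paths from Treatment to PriorTherapy (paths whose first edge points into Treatment):
  P1: Treatment <- Severity -> Dosage -> PriorTherapy
  P2: Treatment <- Severity -> PriorTherapy
Condition 1 (no descendant of Treatment in the set): holds — descendants of Treatment are {PriorTherapy}; none are in {Dosage, Severity}.
Condition 2 (every backdoor path blocked by {Dosage, Severity}):
  P1: blocked at fork node Severity ∈ conditioning set.
  P2: blocked at fork node Severity ∈ conditioning set.
{Dosage, Severity} satisfies the backdoor criterion.

Yes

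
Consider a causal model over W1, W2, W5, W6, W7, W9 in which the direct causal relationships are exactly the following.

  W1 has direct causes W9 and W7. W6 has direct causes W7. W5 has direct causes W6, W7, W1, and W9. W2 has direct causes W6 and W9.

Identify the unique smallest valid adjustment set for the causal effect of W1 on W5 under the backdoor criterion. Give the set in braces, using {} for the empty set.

{W7, W9}

Variables eligible for adjustment (non-descendants of W1, excluding W1 and W5): {W2, W6, W7, W9}.
Backdoor paths from W1 to W5:
  P1: W1 <- W7 -> W6 -> W2 <- W9 -> W5
  P2: W1 <- W7 -> W6 -> W5
  P3: W1 <- W7 -> W5
  P4: W1 <- W9 -> W2 <- W6 <- W7 -> W5
  P5: W1 <- W9 -> W2 <- W6 -> W5
  P6: W1 <- W9 -> W5
The empty set is not sufficient: P2 (W1 <- W7 -> W6 -> W5) has no collider blocking it and no conditioned non-collider, so it is open.
Try {W7, W9}:
  P1: blocked at fork node W7 ∈ conditioning set.
  P2: blocked at fork node W7 ∈ conditioning set.
  P3: blocked at fork node W7 ∈ conditioning set.
  P4: blocked at fork node W9 ∈ conditioning set.
  P5: blocked at fork node W9 ∈ conditioning set.
  P6: blocked at fork node W9 ∈ conditioning set.
{W7, W9} contains no descendant of W1 and blocks every backdoor path.
Every element of {W7, W9} is needed (dropping W7 leaves P2 open; dropping W9 leaves P6 open), so no proper subset is valid.
Among all size-2 subsets of the eligible variables, only {W7, W9} blocks every backdoor path, so it is the unique smallest valid adjustment set.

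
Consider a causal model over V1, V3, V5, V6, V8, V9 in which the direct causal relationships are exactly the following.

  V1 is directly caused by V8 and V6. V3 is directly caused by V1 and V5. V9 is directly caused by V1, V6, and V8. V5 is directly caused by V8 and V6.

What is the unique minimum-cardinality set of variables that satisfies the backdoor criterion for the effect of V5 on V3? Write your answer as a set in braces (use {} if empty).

{V1}

Variables eligible for adjustment (non-descendants of V5, excluding V5 and V3): {V1, V6, V8, V9}.
Backdoor paths from V5 to V3:
  P1: V5 <- V6 -> V1 -> V3
  P2: V5 <- V6 -> V9 <- V8 -> V1 -> V3
  P3: V5 <- V6 -> V9 <- V1 -> V3
  P4: V5 <- V8 -> V1 -> V3
  P5: V5 <- V8 -> V9 <- V6 -> V1 -> V3
  P6: V5 <- V8 -> V9 <- V1 -> V3
The empty set is not sufficient: P1 (V5 <- V6 -> V1 -> V3) has no collider blocking it and no conditioned non-collider, so it is open.
Try {V1}:
  P1: blocked at chain node V1 ∈ conditioning set.
  P2: blocked at collider V9 (neither it nor any descendant is in the conditioning set).
  P3: blocked at collider V9 (neither it nor any descendant is in the conditioning set).
  P4: blocked at chain node V1 ∈ conditioning set.
  P5: blocked at collider V9 (neither it nor any descendant is in the conditioning set).
  P6: blocked at collider V9 (neither it nor any descendant is in the conditioning set).
{V1} contains no descendant of V5 and blocks every backdoor path.
No other singleton works — e.g. {V6} leaves P4 open — so {V1} is the unique smallest valid adjustment set.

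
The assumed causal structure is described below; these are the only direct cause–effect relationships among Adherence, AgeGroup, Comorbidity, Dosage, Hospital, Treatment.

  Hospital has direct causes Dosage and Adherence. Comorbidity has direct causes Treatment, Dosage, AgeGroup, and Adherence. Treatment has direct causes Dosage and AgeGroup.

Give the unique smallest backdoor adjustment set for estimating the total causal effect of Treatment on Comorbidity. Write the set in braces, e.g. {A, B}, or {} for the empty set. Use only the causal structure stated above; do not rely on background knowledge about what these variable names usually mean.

Variables eligible for adjustment (non-descendants of Treatment, excluding Treatment and Comorbidity): {Adherence, AgeGroup, Dosage, Hospital}.
Backdoor paths from Treatment to Comorbidity:
  P1: Treatment <- AgeGroup -> Comorbidity
  P2: Treatment <- Dosage -> Hospital <- Adherence -> Comorbidity
  P3: Treatment <- Dosage -> Comorbidity
The empty set is not sufficient: P1 (Treatment <- AgeGroup -> Comorbidity) has no collider blocking it and no conditioned non-collider, so it is open.
Try {AgeGroup, Dosage}:
  P1: blocked at fork node AgeGroup ∈ conditioning set.
  P2: blocked at fork node Dosage ∈ conditioning set.
  P3: blocked at fork node Dosage ∈ conditioning set.
{AgeGroup, Dosage} contains no descendant of Treatment and blocks every backdoor path.
Every element of {AgeGroup, Dosage} is needed (dropping AgeGroup leaves P1 open; dropping Dosage leaves P3 open), so no proper subset is valid.
Among all size-2 subsets of the eligible variables, only {AgeGroup, Dosage} blocks every backdoor path, so it is the unique smallest valid adjustment set.

{AgeGroup, Dosage}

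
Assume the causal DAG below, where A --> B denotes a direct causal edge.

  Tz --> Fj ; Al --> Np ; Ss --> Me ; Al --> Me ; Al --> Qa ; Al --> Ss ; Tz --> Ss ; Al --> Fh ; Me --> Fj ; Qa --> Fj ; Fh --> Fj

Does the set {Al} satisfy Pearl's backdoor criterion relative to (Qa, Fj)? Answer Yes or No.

Backdoor paths from Qa to Fj (paths whose first edge points into Qa):
  P1: Qa <- Al -> Fh -> Fj
  P2: Qa <- Al -> Ss <- Tz -> Fj
  P3: Qa <- Al -> Ss -> Me -> Fj
  P4: Qa <- Al -> Me <- Ss <- Tz -> Fj
  P5: Qa <- Al -> Me -> Fj
Condition 1 (no descendant of Qa in the set): holds — descendants of Qa are {Fj}; none are in {Al}.
Condition 2 (every backdoor path blocked by {Al}):
  P1: blocked at fork node Al ∈ conditioning set.
  P2: blocked at fork node Al ∈ conditioning set.
  P3: blocked at fork node Al ∈ conditioning set.
  P4: blocked at fork node Al ∈ conditioning set.
  P5: blocked at fork node Al ∈ conditioning set.
{Al} satisfies the backdoor criterion.

Yes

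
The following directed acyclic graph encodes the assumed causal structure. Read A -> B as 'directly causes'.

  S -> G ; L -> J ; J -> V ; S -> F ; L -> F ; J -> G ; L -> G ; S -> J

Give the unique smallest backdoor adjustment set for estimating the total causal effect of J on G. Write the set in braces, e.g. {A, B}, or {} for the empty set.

{L, S}

Variables eligible for adjustment (non-descendants of J, excluding J and G): {F, L, S}.
Backdoor paths from J to G:
  P1: J <- L -> G
  P2: J <- L -> F <- S -> G
  P3: J <- S -> G
  P4: J <- S -> F <- L -> G
The empty set is not sufficient: P1 (J <- L -> G) has no collider blocking it and no conditioned non-collider, so it is open.
Try {L, S}:
  P1: blocked at fork node L ∈ conditioning set.
  P2: blocked at fork node L ∈ conditioning set.
  P3: blocked at fork node S ∈ conditioning set.
  P4: blocked at fork node S ∈ conditioning set.
{L, S} contains no descendant of J and blocks every backdoor path.
Every element of {L, S} is needed (dropping L leaves P1 open; dropping S leaves P3 open), so no proper subset is valid.
Among all size-2 subsets of the eligible variables, only {L, S} blocks every backdoor path, so it is the unique smallest valid adjustment set.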